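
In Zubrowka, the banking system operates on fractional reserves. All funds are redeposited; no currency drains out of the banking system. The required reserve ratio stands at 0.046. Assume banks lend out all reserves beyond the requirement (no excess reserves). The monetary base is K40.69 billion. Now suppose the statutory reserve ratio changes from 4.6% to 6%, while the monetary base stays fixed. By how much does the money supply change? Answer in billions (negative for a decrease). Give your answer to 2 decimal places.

Initially m₁ = 1 / (0.046) ≈ 21.73913, so M₁ = 21.73913 × 40.69 ≈ 884.5652 billion.
After the change m₂ = 1 / (0.06) ≈ 16.66667, so M₂ = 16.66667 × 40.69 ≈ 678.1668 billion.
ΔM = M₂ − M₁ = 678.1668 − 884.5652 = -206.3984 billion.

-206.40 billion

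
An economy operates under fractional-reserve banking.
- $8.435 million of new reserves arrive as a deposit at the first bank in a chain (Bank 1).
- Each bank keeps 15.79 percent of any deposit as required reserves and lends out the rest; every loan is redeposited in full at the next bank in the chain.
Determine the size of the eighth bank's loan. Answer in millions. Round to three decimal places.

$2.133 million

Each bank lends a fraction (1 − rr) = 0.8421 of the deposit it receives, so Bank 8 receives 8.435·0.8421^7 and lends 8.435·0.8421^8 ≈ 2.1330 million.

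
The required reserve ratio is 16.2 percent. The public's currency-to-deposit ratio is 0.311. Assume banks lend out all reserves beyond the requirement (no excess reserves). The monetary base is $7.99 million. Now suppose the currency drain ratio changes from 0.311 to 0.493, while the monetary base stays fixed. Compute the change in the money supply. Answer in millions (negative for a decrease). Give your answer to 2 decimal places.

-3.93 million

Initially m₁ = (1 + 0.311) / (0.162 + 0.311) ≈ 2.7717, so M₁ = 2.7717 × 7.99 ≈ 22.1459 million.
After the change m₂ = (1 + 0.493) / (0.162 + 0.493) ≈ 2.2794, so M₂ = 2.2794 × 7.99 ≈ 18.2124 million.
ΔM = M₂ − M₁ = 18.2124 − 22.1459 = -3.9335 million.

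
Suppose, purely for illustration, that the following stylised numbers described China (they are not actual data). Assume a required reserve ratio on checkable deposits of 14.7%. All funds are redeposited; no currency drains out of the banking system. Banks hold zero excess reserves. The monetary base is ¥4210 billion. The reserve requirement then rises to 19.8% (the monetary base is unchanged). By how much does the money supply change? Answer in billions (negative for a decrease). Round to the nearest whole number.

Initially m₁ = 1 / (0.147) ≈ 6.80272, so M₁ = 6.80272 × 4210 = 28639.4512 billion.
After the change m₂ = 1 / (0.198) ≈ 5.05051, so M₂ = 5.05051 × 4210 = 21262.6471 billion.
ΔM = M₂ − M₁ = 21262.6471 − 28639.4512 = -7376.8041 billion.

-7377 billion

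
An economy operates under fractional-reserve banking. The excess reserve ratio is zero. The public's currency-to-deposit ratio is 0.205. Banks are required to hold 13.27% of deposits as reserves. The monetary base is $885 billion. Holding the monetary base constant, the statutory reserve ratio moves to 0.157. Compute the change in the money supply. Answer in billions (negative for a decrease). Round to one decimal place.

Initially m₁ = (1 + 0.205) / (0.1327 + 0.205) ≈ 3.56826, so M₁ = 3.56826 × 885 = 3157.9101 billion.
After the change m₂ = (1 + 0.205) / (0.157 + 0.205) ≈ 3.32873, so M₂ = 3.32873 × 885 ≈ 2945.9261 billion.
ΔM = M₂ − M₁ = 2945.9261 − 3157.9101 = -211.984 billion.

-212.0 billion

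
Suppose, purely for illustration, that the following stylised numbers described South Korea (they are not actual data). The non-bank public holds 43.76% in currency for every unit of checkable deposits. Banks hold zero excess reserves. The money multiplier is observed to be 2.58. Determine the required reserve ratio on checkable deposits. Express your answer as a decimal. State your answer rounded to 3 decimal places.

Using m = 2.58. Since m = (1 + c)/(c + rr + e), the denominator satisfies c + rr + e = (1 + c)/m = (1 + 0.4376) / 2.58 ≈ 0.557209.
With c = 0.4376 and e = 0, the required reserve ratio on checkable deposits is 0.557209 − 0.4376 − 0 = 0.119609.

0.120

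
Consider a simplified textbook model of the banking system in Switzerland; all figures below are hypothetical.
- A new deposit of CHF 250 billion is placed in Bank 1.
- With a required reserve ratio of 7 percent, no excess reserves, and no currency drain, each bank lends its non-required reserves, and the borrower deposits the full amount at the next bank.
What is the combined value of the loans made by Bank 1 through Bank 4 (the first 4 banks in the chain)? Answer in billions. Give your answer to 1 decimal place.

Bank i lends (1 − rr)^i of the original deposit: Bank 1 lends 250·0.9300 = 232.5000, Bank 2 lends 250·0.9300² = 216.2250, and so on.
Summing a geometric series: total = 250·[0.9300·(1 − 0.9300^4) / (1 − 0.9300)] ≈ 836.8273 billion.

CHF 836.8 billion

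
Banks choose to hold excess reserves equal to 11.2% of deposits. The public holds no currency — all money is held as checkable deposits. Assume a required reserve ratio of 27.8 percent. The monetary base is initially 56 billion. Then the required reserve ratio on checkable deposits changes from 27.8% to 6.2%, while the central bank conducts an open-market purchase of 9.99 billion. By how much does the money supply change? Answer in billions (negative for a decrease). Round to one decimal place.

235.7 billion

Before: m₁ = 1 / (0.278 + 0.112) ≈ 2.5641, MB₁ = 56, so M₁ = 2.5641 × 56 = 143.5896 billion.
After: m₂ = 1 / (0.062 + 0.112) ≈ 5.7471, MB₂ = 56 + 9.99 = 65.99, so M₂ = 5.7471 × 65.99 ≈ 379.2511 billion.
ΔM = M₂ − M₁ = 379.2511 − 143.5896 = 235.6615 billion.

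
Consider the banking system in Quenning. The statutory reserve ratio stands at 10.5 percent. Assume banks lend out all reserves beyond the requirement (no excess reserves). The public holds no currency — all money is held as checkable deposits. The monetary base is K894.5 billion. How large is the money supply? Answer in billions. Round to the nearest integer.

With no currency drain or excess reserves, the money multiplier is m = 1/rr = 1/0.105 ≈ 9.5238.
Money supply M = m × MB = 9.5238 × 894.5 = 8519.0391 billion.

K8519 billion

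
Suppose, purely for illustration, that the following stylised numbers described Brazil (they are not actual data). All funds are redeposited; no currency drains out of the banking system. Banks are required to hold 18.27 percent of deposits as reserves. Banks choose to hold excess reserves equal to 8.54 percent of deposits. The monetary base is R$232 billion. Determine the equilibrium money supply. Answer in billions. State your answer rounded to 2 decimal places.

R$865.35 billion

The money multiplier is m = 1 / (rr + e) = 1 / (0.1827 + 0.0854) ≈ 3.729952.
So M = m × MB = 3.729952 × 232 ≈ 865.3489 billion.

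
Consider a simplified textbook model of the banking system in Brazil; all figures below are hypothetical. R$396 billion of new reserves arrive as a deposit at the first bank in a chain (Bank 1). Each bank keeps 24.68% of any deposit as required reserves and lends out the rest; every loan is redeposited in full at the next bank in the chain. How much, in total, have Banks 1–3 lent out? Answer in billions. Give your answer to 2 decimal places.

R$692.13 billion

Bank i lends (1 − rr)^i of the original deposit: Bank 1 lends 396·0.7532 = 298.2672, Bank 2 lends 396·0.7532² ≈ 224.6549, and so on.
Summing a geometric series: total = 396·[0.7532·(1 − 0.7532^3) / (1 − 0.7532)] ≈ 692.1321 billion.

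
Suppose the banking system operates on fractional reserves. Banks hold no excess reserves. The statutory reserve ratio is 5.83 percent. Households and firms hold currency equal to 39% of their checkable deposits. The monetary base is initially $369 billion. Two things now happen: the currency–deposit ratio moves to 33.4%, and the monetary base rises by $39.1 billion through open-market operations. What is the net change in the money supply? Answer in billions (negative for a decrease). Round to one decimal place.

$243.6 billion

Before: m₁ = (1 + 0.39) / (0.0583 + 0.39) ≈ 3.10060, MB₁ = 369, so M₁ = 3.10060 × 369 = 1144.1214 billion.
After: m₂ = (1 + 0.334) / (0.0583 + 0.334) ≈ 3.40046, MB₂ = 369 + 39.1 = 408.1, so M₂ = 3.40046 × 408.1 ≈ 1387.7277 billion.
ΔM = M₂ − M₁ = 1387.7277 − 1144.1214 = 243.6063 billion.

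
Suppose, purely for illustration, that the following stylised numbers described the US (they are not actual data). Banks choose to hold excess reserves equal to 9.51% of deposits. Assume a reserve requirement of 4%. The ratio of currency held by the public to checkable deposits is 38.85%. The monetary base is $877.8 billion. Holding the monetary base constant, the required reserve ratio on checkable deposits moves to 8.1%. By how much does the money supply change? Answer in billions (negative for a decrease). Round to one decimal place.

Initially m₁ = (1 + 0.3885) / (0.04 + 0.0951 + 0.3885) ≈ 2.65183, so M₁ = 2.65183 × 877.8 ≈ 2327.7764 billion.
After the change m₂ = (1 + 0.3885) / (0.081 + 0.0951 + 0.3885) ≈ 2.45926, so M₂ = 2.45926 × 877.8 ≈ 2158.7384 billion.
ΔM = M₂ − M₁ = 2158.7384 − 2327.7764 = -169.038 billion.

-169.0 billion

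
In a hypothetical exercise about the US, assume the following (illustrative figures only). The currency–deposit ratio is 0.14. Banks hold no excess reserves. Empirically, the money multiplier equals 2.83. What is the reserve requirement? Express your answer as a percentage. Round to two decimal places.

26.28%

Using m = 2.83. Since m = (1 + c)/(c + rr + e), the denominator satisfies c + rr + e = (1 + c)/m = (1 + 0.14) / 2.83 ≈ 0.402827.
With c = 0.14 and e = 0, the reserve requirement is 0.402827 − 0.14 − 0 = 0.262827.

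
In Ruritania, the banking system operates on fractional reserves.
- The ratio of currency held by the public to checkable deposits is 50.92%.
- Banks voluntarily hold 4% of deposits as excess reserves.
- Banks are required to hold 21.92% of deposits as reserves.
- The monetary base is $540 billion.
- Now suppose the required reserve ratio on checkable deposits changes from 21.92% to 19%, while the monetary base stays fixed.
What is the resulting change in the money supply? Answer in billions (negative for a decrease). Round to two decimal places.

$41.90 billion

Initially m₁ = (1 + 0.5092) / (0.2192 + 0.04 + 0.5092) ≈ 1.964081, so M₁ = 1.964081 × 540 ≈ 1060.6037 billion.
After the change m₂ = (1 + 0.5092) / (0.19 + 0.04 + 0.5092) ≈ 2.041667, so M₂ = 2.041667 × 540 ≈ 1102.5002 billion.
ΔM = M₂ − M₁ = 1102.5002 − 1060.6037 = 41.8965 billion.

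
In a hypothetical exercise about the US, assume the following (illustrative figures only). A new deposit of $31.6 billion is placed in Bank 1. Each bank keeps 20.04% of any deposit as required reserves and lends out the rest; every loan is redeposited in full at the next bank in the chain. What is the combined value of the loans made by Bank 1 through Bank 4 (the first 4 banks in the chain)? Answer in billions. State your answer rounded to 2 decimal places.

Bank i lends (1 − rr)^i of the original deposit: Bank 1 lends 31.6·0.7996 ≈ 25.2674, Bank 2 lends 31.6·0.7996² ≈ 20.2038, and so on.
Summing a geometric series: total = 31.6·[0.7996·(1 − 0.7996^4) / (1 − 0.7996)] ≈ 74.5436 billion.

$74.54 billion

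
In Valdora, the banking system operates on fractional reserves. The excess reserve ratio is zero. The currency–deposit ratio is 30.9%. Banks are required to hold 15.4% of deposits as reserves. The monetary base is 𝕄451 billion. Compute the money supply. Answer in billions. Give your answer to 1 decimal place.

The money multiplier is m = (1 + c) / (rr + c) = (1 + 0.309) / (0.154 + 0.309) ≈ 2.82721.
So M = m × MB = 2.82721 × 451 ≈ 1275.0717 billion.

𝕄1275.1 billion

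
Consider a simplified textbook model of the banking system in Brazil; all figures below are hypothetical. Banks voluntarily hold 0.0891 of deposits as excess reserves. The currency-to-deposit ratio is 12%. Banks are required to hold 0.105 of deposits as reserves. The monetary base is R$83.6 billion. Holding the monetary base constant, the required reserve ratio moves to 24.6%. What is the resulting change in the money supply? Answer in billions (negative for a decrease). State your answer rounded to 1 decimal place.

-92.4 billion

Initially m₁ = (1 + 0.12) / (0.105 + 0.0891 + 0.12) ≈ 3.5657, so M₁ = 3.5657 × 83.6 ≈ 298.0925 billion.
After the change m₂ = (1 + 0.12) / (0.246 + 0.0891 + 0.12) ≈ 2.4610, so M₂ = 2.4610 × 83.6 = 205.7396 billion.
ΔM = M₂ − M₁ = 205.7396 − 298.0925 = -92.3529 billion.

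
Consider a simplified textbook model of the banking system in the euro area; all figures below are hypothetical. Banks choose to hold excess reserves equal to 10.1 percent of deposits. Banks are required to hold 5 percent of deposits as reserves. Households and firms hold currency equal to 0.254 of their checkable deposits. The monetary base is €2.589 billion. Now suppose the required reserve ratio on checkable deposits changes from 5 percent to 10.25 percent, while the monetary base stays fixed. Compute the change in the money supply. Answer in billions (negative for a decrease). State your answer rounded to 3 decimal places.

Initially m₁ = (1 + 0.254) / (0.05 + 0.101 + 0.254) ≈ 3.09630, so M₁ = 3.09630 × 2.589 ≈ 8.0163 billion.
After the change m₂ = (1 + 0.254) / (0.1025 + 0.101 + 0.254) ≈ 2.74098, so M₂ = 2.74098 × 2.589 ≈ 7.0964 billion.
ΔM = M₂ − M₁ = 7.0964 − 8.0163 = -0.9199 billion.

-0.920 billion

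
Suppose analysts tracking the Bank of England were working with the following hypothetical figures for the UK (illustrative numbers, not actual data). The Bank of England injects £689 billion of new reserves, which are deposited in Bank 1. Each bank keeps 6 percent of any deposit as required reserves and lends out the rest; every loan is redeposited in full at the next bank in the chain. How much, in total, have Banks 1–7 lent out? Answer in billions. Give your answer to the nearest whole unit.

Bank i lends (1 − rr)^i of the original deposit: Bank 1 lends 689·0.9400 = 647.6600, Bank 2 lends 689·0.9400² = 608.8004, and so on.
Summing a geometric series: total = 689·[0.9400·(1 − 0.9400^7) / (1 − 0.9400)] ≈ 3794.4500 billion.

£3794 billion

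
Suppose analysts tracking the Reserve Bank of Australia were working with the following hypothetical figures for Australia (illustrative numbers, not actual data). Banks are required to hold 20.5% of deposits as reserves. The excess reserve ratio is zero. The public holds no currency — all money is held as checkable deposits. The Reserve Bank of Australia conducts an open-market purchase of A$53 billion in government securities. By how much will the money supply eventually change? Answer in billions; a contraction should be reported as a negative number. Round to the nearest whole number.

The simple money multiplier is m = 1/rr = 1/0.205 ≈ 4.8780.
An open-market purchase increases the monetary base by 53 billion, so ΔM = m × ΔMB = 4.8780 × 53 = 258.534 billion.

A$259 billion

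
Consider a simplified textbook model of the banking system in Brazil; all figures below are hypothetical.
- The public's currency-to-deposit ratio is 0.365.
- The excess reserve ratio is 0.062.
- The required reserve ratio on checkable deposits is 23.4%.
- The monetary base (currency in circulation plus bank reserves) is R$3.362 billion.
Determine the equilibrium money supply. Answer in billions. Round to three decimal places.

The money multiplier is m = (1 + c) / (rr + e + c) = (1 + 0.365) / (0.234 + 0.062 + 0.365) ≈ 2.06505.
So M = m × MB = 2.06505 × 3.362 ≈ 6.9427 billion.

R$6.943 billion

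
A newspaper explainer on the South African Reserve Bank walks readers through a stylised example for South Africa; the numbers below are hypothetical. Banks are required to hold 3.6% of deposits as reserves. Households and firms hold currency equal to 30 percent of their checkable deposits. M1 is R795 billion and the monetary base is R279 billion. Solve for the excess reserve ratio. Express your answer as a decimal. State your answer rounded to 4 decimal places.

0.1202

Using m = M/MB = 795/279 ≈ 2.849462. Since m = (1 + c)/(c + rr + e), the denominator satisfies c + rr + e = (1 + c)/m = (1 + 0.3) / 2.849462 ≈ 0.456226.
With c = 0.3 and rr = 0.036, the excess reserve ratio is 0.456226 − 0.3 − 0.036 = 0.120226.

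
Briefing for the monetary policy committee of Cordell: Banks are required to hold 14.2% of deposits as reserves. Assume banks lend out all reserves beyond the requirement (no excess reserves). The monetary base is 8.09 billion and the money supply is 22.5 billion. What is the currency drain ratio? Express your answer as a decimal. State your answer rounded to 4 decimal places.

0.3397

Using m = M/MB = 22.5/8.09 ≈ 2.781211. From m = (1 + c)/(c + rr + e), rearranging gives 1 + c = m·(c + rr + e), so c·(1 − m) = m·(rr + e) − 1.
Hence c = [m·(rr + e) − 1]/(1 − m) = [2.781211 × (0.142 + 0) − 1] / (1 − 2.781211) ≈ 0.339695.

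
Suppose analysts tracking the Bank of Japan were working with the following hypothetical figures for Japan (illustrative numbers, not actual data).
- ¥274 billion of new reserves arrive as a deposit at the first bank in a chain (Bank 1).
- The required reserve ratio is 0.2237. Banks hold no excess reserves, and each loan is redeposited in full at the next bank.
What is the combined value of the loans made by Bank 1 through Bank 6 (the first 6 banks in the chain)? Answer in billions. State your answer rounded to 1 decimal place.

¥742.7 billion

Bank i lends (1 − rr)^i of the original deposit: Bank 1 lends 274·0.7763 = 212.7062, Bank 2 lends 274·0.7763² ≈ 165.1238, and so on.
Summing a geometric series: total = 274·[0.7763·(1 − 0.7763^6) / (1 − 0.7763)] ≈ 742.7453 billion.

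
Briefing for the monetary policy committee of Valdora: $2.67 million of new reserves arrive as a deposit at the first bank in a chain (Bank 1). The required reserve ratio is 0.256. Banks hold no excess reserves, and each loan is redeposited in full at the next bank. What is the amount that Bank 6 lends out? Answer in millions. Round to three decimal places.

Each bank lends a fraction (1 − rr) = 0.7440 of the deposit it receives, so Bank 6 receives 2.67·0.7440^5 and lends 2.67·0.7440^6 ≈ 0.4528 million.

$0.453 million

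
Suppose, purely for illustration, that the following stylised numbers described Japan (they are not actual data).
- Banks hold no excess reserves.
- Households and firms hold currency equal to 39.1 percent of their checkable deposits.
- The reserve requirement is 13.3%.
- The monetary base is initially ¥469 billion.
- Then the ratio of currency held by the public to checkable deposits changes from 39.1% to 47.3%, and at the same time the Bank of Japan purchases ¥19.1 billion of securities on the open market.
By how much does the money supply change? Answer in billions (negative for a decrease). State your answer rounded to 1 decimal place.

Before: m₁ = (1 + 0.391) / (0.133 + 0.391) ≈ 2.65458, MB₁ = 469, so M₁ = 2.65458 × 469 ≈ 1244.998 billion.
After: m₂ = (1 + 0.473) / (0.133 + 0.473) ≈ 2.43069, MB₂ = 469 + 19.1 = 488.1, so M₂ = 2.43069 × 488.1 ≈ 1186.4198 billion.
ΔM = M₂ − M₁ = 1186.4198 − 1244.998 = -58.5782 billion.

-58.6 billion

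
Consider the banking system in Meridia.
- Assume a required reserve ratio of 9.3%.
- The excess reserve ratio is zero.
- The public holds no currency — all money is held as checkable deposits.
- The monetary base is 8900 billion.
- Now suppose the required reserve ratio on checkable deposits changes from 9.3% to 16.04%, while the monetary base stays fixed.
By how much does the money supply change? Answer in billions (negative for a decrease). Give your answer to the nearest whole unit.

-40213 billion

Initially m₁ = 1 / (0.093) ≈ 10.75269, so M₁ = 10.75269 × 8900 = 95698.941 billion.
After the change m₂ = 1 / (0.1604) ≈ 6.23441, so M₂ = 6.23441 × 8900 = 55486.249 billion.
ΔM = M₂ − M₁ = 55486.249 − 95698.941 = -40212.692 billion.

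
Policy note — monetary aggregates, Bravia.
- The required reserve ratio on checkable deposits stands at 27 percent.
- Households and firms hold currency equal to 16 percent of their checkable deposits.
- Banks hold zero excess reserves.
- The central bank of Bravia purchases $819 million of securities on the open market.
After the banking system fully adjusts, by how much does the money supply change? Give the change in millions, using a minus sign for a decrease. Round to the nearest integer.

$2209 million

The money multiplier is m = (1 + c) / (rr + c) = (1 + 0.16) / (0.27 + 0.16) ≈ 2.6977.
The purchase adds 819 million of base, so ΔM = m × ΔMB = 2.6977 × (+819) = 2209.4163 million.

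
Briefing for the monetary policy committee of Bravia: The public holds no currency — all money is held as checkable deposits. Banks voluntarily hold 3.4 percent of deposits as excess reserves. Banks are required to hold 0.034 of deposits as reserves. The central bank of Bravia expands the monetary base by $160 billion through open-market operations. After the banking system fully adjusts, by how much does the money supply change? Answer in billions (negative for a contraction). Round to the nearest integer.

$2353 billion

The money multiplier is m = 1 / (rr + e) = 1 / (0.034 + 0.034) ≈ 14.7059.
The purchase adds 160 billion of base, so ΔM = m × ΔMB = 14.7059 × (+160) = 2352.944 billion.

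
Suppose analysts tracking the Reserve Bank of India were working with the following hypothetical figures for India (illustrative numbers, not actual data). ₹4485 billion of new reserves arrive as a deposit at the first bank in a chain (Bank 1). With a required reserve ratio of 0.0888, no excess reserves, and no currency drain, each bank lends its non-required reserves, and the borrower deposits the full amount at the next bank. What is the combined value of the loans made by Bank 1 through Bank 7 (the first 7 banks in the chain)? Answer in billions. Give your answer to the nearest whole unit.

₹22019 billion

Bank i lends (1 − rr)^i of the original deposit: Bank 1 lends 4485·0.9112 = 4086.7320, Bank 2 lends 4485·0.9112² ≈ 3723.8302, and so on.
Summing a geometric series: total = 4485·[0.9112·(1 − 0.9112^7) / (1 − 0.9112)] ≈ 22019.1080 billion.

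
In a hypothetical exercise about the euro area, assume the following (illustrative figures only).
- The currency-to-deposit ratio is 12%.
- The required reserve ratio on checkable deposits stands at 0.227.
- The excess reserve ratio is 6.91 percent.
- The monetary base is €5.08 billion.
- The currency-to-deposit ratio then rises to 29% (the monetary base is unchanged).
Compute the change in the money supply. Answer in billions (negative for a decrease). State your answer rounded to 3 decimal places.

Initially m₁ = (1 + 0.12) / (0.227 + 0.0691 + 0.12) ≈ 2.69166, so M₁ = 2.69166 × 5.08 ≈ 13.6736 billion.
After the change m₂ = (1 + 0.29) / (0.227 + 0.0691 + 0.29) ≈ 2.20099, so M₂ = 2.20099 × 5.08 ≈ 11.181 billion.
ΔM = M₂ − M₁ = 11.181 − 13.6736 = -2.4926 billion.

-2.493 billion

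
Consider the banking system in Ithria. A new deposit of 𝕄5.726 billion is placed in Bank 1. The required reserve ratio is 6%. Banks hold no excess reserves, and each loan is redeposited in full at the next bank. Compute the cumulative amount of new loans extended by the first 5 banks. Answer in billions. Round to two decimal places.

Bank i lends (1 − rr)^i of the original deposit: Bank 1 lends 5.726·0.9400 ≈ 5.3824, Bank 2 lends 5.726·0.9400² ≈ 5.0595, and so on.
Summing a geometric series: total = 5.726·[0.9400·(1 − 0.9400^5) / (1 − 0.9400)] ≈ 23.8708 billion.

𝕄23.87 billion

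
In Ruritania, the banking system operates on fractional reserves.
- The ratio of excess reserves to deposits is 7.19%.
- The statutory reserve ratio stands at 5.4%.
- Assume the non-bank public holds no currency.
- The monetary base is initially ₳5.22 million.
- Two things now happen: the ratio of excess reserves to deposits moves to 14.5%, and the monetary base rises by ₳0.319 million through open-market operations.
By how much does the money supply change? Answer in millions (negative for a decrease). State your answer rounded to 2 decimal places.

Before: m₁ = 1 / (0.054 + 0.0719) ≈ 7.9428, MB₁ = 5.22, so M₁ = 7.9428 × 5.22 ≈ 41.4614 million.
After: m₂ = 1 / (0.054 + 0.145) ≈ 5.0251, MB₂ = 5.22 + 0.319 = 5.539, so M₂ = 5.0251 × 5.539 ≈ 27.834 million.
ΔM = M₂ − M₁ = 27.834 − 41.4614 = -13.6274 million.

-13.63 million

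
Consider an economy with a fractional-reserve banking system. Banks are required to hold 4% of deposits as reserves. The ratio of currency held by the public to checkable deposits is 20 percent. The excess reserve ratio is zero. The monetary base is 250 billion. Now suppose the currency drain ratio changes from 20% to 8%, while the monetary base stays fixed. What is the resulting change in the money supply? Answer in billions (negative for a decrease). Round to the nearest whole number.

Initially m₁ = (1 + 0.2) / (0.04 + 0.2) = 5, so M₁ = 5 × 250 = 1250 billion.
After the change m₂ = (1 + 0.08) / (0.04 + 0.08) = 9, so M₂ = 9 × 250 = 2250 billion.
ΔM = M₂ − M₁ = 2250 − 1250 = 1000 billion.

1000 billion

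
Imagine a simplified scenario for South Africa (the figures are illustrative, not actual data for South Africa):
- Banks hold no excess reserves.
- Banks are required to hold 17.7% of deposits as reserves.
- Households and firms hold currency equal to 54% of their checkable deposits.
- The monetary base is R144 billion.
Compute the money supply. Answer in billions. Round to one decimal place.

The money multiplier is m = (1 + c) / (rr + c) = (1 + 0.54) / (0.177 + 0.54) ≈ 2.14784.
So M = m × MB = 2.14784 × 144 ≈ 309.289 billion.

R309.3 billion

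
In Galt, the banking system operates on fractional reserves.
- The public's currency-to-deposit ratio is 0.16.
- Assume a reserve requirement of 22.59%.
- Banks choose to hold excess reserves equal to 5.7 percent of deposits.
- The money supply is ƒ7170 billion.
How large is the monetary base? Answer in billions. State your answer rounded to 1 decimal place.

The money multiplier is m = (1 + c) / (rr + e + c) = (1 + 0.16) / (0.2259 + 0.057 + 0.16) ≈ 2.619101.
MB = M / m = 7170 / 2.619101 ≈ 2737.5806 billion.

ƒ2737.6 billion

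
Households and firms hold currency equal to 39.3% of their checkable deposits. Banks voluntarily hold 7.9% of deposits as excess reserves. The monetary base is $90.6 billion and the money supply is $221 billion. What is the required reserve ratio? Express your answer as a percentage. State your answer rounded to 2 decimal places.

9.91%

Using m = M/MB = 221/90.6 ≈ 2.439294. Since m = (1 + c)/(c + rr + e), the denominator satisfies c + rr + e = (1 + c)/m = (1 + 0.393) / 2.439294 ≈ 0.571067.
With c = 0.393 and e = 0.079, the required reserve ratio is 0.571067 − 0.393 − 0.079 = 0.099067.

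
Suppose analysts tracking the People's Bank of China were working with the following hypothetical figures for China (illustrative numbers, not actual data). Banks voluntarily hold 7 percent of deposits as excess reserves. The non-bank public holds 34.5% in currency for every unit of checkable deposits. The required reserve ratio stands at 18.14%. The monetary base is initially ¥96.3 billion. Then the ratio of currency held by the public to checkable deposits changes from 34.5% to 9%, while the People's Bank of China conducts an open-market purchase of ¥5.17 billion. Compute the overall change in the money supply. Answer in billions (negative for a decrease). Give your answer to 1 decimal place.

Before: m₁ = (1 + 0.345) / (0.1814 + 0.07 + 0.345) ≈ 2.25520, MB₁ = 96.3, so M₁ = 2.25520 × 96.3 ≈ 217.1758 billion.
After: m₂ = (1 + 0.09) / (0.1814 + 0.07 + 0.09) ≈ 3.19274, MB₂ = 96.3 + 5.17 = 101.47, so M₂ = 3.19274 × 101.47 ≈ 323.9673 billion.
ΔM = M₂ − M₁ = 323.9673 − 217.1758 = 106.7915 billion.

¥106.8 billion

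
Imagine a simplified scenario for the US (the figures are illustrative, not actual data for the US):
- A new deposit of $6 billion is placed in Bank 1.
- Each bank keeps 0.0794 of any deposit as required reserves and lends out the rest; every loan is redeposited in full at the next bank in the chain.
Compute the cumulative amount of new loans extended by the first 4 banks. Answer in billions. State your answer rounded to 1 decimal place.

Bank i lends (1 − rr)^i of the original deposit: Bank 1 lends 6·0.9206 = 5.5236, Bank 2 lends 6·0.9206² ≈ 5.0850, and so on.
Summing a geometric series: total = 6·[0.9206·(1 − 0.9206^4) / (1 − 0.9206)] ≈ 19.5995 billion.

$19.6 billion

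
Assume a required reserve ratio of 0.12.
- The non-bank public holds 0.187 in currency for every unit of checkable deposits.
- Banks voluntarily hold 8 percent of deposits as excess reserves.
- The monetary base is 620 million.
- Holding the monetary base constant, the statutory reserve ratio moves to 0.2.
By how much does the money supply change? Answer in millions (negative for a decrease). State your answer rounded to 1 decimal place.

Initially m₁ = (1 + 0.187) / (0.12 + 0.08 + 0.187) ≈ 3.06718, so M₁ = 3.06718 × 620 = 1901.6516 million.
After the change m₂ = (1 + 0.187) / (0.2 + 0.08 + 0.187) ≈ 2.54176, so M₂ = 2.54176 × 620 = 1575.8912 million.
ΔM = M₂ − M₁ = 1575.8912 − 1901.6516 = -325.7604 million.

-325.8 million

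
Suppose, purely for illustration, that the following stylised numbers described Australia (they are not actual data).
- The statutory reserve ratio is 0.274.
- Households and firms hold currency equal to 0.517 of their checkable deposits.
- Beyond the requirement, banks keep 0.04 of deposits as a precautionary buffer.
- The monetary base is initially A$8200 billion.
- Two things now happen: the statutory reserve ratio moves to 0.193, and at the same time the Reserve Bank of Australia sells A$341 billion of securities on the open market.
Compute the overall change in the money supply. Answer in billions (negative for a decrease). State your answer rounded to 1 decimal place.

Before: m₁ = (1 + 0.517) / (0.274 + 0.04 + 0.517) ≈ 1.825511, MB₁ = 8200, so M₁ = 1.825511 × 8200 = 14969.1902 billion.
After: m₂ = (1 + 0.517) / (0.193 + 0.04 + 0.517) ≈ 2.022667, MB₂ = 8200 − 341 = 7859, so M₂ = 2.022667 × 7859 ≈ 15896.14 billion.
ΔM = M₂ − M₁ = 15896.14 − 14969.1902 = 926.9498 billion.

A$926.9 billion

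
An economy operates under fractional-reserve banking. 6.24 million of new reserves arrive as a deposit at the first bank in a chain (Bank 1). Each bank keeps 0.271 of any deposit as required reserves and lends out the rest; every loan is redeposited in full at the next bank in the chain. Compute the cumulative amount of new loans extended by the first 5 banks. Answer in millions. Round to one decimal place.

Bank i lends (1 − rr)^i of the original deposit: Bank 1 lends 6.24·0.7290 ≈ 4.5490, Bank 2 lends 6.24·0.7290² ≈ 3.3162, and so on.
Summing a geometric series: total = 6.24·[0.7290·(1 − 0.7290^5) / (1 − 0.7290)] ≈ 13.3298 million.

13.3 million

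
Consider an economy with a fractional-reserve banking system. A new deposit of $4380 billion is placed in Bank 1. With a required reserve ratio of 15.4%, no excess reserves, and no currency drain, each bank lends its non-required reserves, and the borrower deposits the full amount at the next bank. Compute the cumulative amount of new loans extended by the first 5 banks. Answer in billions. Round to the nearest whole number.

Bank i lends (1 − rr)^i of the original deposit: Bank 1 lends 4380·0.8460 = 3705.4800, Bank 2 lends 4380·0.8460² ≈ 3134.8361, and so on.
Summing a geometric series: total = 4380·[0.8460·(1 − 0.8460^5) / (1 − 0.8460)] ≈ 13634.1696 billion.

$13634 billion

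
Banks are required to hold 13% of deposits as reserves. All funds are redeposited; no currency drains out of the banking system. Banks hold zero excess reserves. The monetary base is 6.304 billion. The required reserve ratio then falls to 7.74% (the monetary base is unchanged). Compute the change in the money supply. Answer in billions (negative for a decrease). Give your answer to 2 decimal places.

32.95 billion

Initially m₁ = 1 / (0.13) ≈ 7.6923, so M₁ = 7.6923 × 6.304 ≈ 48.4923 billion.
After the change m₂ = 1 / (0.0774) ≈ 12.9199, so M₂ = 12.9199 × 6.304 ≈ 81.447 billion.
ΔM = M₂ − M₁ = 81.447 − 48.4923 = 32.9547 billion.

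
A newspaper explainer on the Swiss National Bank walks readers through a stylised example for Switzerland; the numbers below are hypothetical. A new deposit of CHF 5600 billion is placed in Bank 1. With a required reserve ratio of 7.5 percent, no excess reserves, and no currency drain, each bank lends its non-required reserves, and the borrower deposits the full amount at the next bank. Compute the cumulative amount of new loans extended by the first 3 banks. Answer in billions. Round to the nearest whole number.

Bank i lends (1 − rr)^i of the original deposit: Bank 1 lends 5600·0.9250 = 5180.0000, Bank 2 lends 5600·0.9250² = 4791.5000, and so on.
Summing a geometric series: total = 5600·[0.9250·(1 − 0.9250^3) / (1 − 0.9250)] = 14403.6375 billion.

CHF 14404 billion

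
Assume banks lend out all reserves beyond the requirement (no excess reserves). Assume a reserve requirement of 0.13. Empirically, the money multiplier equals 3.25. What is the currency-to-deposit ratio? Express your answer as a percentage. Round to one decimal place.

Using m = 3.25. From m = (1 + c)/(c + rr + e), rearranging gives 1 + c = m·(c + rr + e), so c·(1 − m) = m·(rr + e) − 1.
Hence c = [m·(rr + e) − 1]/(1 − m) = [3.25 × (0.13 + 0) − 1] / (1 − 3.25) ≈ 0.256667.

25.7%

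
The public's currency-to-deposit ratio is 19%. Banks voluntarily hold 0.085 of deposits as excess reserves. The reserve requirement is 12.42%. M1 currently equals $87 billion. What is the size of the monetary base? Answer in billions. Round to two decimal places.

The money multiplier is m = (1 + c) / (rr + e + c) = (1 + 0.19) / (0.1242 + 0.085 + 0.19) ≈ 2.98096.
MB = M / m = 87 / 2.98096 ≈ 29.1852 billion.

$29.19 billion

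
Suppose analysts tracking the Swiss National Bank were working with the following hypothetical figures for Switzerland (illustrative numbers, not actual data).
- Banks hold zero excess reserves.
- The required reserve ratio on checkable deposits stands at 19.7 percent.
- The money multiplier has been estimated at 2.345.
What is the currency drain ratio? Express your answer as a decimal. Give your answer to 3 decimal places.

Using m = 2.345. From m = (1 + c)/(c + rr + e), rearranging gives 1 + c = m·(c + rr + e), so c·(1 − m) = m·(rr + e) − 1.
Hence c = [m·(rr + e) − 1]/(1 − m) = [2.345 × (0.197 + 0) − 1] / (1 − 2.345) ≈ 0.400026.

0.400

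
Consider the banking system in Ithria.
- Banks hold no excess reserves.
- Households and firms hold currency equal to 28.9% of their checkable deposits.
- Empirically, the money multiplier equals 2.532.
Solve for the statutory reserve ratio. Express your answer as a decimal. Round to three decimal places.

0.220

Using m = 2.532. Since m = (1 + c)/(c + rr + e), the denominator satisfies c + rr + e = (1 + c)/m = (1 + 0.289) / 2.532 ≈ 0.509084.
With c = 0.289 and e = 0, the statutory reserve ratio is 0.509084 − 0.289 − 0 = 0.220084.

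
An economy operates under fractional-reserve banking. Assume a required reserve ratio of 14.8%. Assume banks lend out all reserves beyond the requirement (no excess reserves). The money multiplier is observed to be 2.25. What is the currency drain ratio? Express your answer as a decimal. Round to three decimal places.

0.534

Using m = 2.25. From m = (1 + c)/(c + rr + e), rearranging gives 1 + c = m·(c + rr + e), so c·(1 − m) = m·(rr + e) − 1.
Hence c = [m·(rr + e) − 1]/(1 − m) = [2.25 × (0.148 + 0) − 1] / (1 − 2.25) = 0.533600.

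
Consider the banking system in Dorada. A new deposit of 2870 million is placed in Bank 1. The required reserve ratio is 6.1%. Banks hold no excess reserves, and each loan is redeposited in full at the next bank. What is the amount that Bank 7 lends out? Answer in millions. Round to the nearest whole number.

Each bank lends a fraction (1 − rr) = 0.9390 of the deposit it receives, so Bank 7 receives 2870·0.9390^6 and lends 2870·0.9390^7 ≈ 1847.3154 million.

1847 million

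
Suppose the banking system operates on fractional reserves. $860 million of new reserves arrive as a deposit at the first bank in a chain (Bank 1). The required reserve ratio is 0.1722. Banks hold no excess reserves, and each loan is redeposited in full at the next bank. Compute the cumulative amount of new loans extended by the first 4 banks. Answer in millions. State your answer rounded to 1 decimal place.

Bank i lends (1 − rr)^i of the original deposit: Bank 1 lends 860·0.8278 = 711.9080, Bank 2 lends 860·0.8278² ≈ 589.3174, and so on.
Summing a geometric series: total = 860·[0.8278·(1 − 0.8278^4) / (1 − 0.8278)] ≈ 2192.8939 million.

$2192.9 million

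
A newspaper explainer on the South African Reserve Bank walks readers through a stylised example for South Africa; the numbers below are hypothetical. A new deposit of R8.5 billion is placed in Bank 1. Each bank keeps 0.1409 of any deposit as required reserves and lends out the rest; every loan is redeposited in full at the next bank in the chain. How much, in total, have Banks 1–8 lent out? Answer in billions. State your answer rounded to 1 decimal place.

Bank i lends (1 − rr)^i of the original deposit: Bank 1 lends 8.5·0.8591 ≈ 7.3023, Bank 2 lends 8.5·0.8591² ≈ 6.2734, and so on.
Summing a geometric series: total = 8.5·[0.8591·(1 − 0.8591^8) / (1 − 0.8591)] ≈ 36.4484 billion.

R36.4 billion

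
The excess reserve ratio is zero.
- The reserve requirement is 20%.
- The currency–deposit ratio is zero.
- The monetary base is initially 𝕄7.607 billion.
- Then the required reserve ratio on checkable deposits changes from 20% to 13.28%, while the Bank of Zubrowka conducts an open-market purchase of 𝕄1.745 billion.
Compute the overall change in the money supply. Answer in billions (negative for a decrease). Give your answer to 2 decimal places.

𝕄32.39 billion

Before: m₁ = 1 / (0.2) = 5, MB₁ = 7.607, so M₁ = 5 × 7.607 = 38.035 billion.
After: m₂ = 1 / (0.1328) ≈ 7.5301, MB₂ = 7.607 + 1.745 = 9.352, so M₂ = 7.5301 × 9.352 ≈ 70.4215 billion.
ΔM = M₂ − M₁ = 70.4215 − 38.035 = 32.3865 billion.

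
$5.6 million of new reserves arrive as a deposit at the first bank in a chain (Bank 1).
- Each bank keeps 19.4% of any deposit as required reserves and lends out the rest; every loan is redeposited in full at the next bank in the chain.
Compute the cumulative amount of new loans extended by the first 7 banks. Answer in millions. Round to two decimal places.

Bank i lends (1 − rr)^i of the original deposit: Bank 1 lends 5.6·0.8060 = 4.5136, Bank 2 lends 5.6·0.8060² ≈ 3.6380, and so on.
Summing a geometric series: total = 5.6·[0.8060·(1 − 0.8060^7) / (1 − 0.8060)] ≈ 18.1248 million.

$18.12 million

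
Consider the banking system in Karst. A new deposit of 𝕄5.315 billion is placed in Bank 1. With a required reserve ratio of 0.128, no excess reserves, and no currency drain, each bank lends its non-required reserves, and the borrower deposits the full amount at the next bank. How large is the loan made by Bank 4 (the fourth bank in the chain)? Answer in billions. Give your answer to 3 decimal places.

Each bank lends a fraction (1 − rr) = 0.8720 of the deposit it receives, so Bank 4 receives 5.315·0.8720^3 and lends 5.315·0.8720^4 ≈ 3.0730 billion.

𝕄3.073 billion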